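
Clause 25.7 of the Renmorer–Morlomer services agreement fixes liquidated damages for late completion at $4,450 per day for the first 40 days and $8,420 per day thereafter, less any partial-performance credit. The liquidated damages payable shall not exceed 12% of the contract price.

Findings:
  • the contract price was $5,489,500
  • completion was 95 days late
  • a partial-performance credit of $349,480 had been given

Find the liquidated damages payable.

First 40 days: 40 × $4,450 = $178,000
Remaining days: (95 − 40) × $8,420 = $463,100
Accrued per-day damages: $178,000 + $463,100 = $641,100
Less partial-performance credit: $641,100 − $349,480 = $291,620
Cap: 12% of $5,489,500 = $658,740
Cap at $658,740: $291,620 is within the cap, no reduction.

$291,620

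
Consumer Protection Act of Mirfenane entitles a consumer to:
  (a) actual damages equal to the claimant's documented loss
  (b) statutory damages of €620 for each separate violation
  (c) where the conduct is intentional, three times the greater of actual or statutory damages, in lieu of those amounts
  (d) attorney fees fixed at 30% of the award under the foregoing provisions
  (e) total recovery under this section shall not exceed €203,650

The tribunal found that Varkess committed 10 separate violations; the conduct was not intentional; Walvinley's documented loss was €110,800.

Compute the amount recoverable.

Total recovery: €152,100

Statutory damages: 10 × €620 = €6,200
Conduct not intentional: the in-lieu enhancement does not apply.
Actual plus statutory damages: €110,800 + €6,200 = €117,000
Attorney fees: 30% of €117,000 = €35,100
Total before cap: €117,000 + €35,100 = €152,100
Cap at €203,650: €152,100 is within the cap, no reduction.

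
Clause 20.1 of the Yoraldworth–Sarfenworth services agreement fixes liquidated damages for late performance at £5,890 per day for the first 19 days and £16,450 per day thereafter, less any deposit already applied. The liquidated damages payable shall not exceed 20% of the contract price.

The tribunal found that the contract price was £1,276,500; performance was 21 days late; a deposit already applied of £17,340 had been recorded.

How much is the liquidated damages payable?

£127,470

First 19 days: 19 × £5,890 = £111,910
Remaining days: (21 − 19) × £16,450 = £32,900
Accrued per-day damages: £111,910 + £32,900 = £144,810
Less deposit already applied: £144,810 − £17,340 = £127,470
Cap: 20% of £1,276,500 = £255,300
Cap at £255,300: £127,470 is within the cap, no reduction.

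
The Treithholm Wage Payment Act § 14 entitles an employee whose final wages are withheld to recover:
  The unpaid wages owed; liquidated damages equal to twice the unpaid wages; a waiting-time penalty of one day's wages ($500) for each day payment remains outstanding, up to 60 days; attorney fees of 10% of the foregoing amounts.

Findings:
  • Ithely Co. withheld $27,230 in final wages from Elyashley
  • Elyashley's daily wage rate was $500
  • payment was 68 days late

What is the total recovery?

Doubled: 2 × $27,230 = $54,460
Penalty days: min(68, 60) = 60
Waiting-time penalty: 60 × $500 = $30,000
Subtotal: $27,230 + $54,460 + $30,000 = $111,690
Attorney fees: 10% of $111,690 = $11,169
Total award: $111,690 + $11,169 = $122,859

Total award: $122,859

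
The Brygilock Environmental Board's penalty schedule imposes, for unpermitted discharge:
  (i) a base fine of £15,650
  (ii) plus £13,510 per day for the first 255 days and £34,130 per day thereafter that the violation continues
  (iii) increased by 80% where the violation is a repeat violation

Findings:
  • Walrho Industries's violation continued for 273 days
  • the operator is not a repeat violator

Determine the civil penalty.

Civil penalty: £4,075,040

First 255 days: 255 × £13,510 = £3,445,050
Remaining days: (273 − 255) × £34,130 = £614,340
Per-day component: £3,445,050 + £614,340 = £4,059,390
Base plus per-day: £15,650 + £4,059,390 = £4,075,040
The operator is not a repeat violator: no 80% increase.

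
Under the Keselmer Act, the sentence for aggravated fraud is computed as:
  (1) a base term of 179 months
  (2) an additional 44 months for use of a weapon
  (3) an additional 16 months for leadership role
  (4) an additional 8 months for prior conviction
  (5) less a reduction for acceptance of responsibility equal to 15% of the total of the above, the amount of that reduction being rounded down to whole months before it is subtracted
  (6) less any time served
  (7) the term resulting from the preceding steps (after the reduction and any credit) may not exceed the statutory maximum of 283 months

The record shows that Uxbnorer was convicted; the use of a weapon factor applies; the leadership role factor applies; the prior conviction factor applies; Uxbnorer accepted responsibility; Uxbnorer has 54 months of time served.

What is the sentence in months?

Use of a weapon enhancement: +44 months
Leadership role enhancement: +16 months
Prior conviction enhancement: +8 months
Adjusted term: 179 months + 44 months + 16 months + 8 months = 247 months
Acceptance of responsibility reduction: 15% of 247 months = 37 months (rounded down)
After reduction: 247 − 37 = 210 months
Less time served: 210 months − 54 months = 156 months
Cap at 283 months: 156 months is within the cap, no reduction.

Sentence: 156 months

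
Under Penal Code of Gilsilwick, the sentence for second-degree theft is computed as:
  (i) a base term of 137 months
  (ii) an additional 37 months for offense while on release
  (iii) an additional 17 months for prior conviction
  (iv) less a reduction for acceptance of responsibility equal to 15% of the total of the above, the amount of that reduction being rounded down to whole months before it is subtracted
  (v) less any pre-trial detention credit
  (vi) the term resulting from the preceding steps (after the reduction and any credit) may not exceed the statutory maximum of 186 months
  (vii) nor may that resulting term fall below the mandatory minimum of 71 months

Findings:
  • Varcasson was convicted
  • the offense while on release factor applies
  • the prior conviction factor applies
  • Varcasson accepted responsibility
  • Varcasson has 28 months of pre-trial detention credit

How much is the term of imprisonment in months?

135 months

Offense while on release enhancement: +37 months
Prior conviction enhancement: +17 months
Adjusted term: 137 months + 37 months + 17 months = 191 months
Acceptance of responsibility reduction: 15% of 191 months = 28 months (rounded down)
After reduction: 191 − 28 = 163 months
Less pre-trial detention credit: 163 months − 28 months = 135 months
Cap at 186 months: 135 months is within the cap, no reduction.
Minimum 71 months: 135 months meets the minimum, no increase.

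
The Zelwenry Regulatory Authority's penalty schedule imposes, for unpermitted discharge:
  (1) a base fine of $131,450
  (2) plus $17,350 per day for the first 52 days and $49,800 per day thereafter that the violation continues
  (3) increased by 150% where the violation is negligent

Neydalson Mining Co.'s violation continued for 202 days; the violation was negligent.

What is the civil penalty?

Civil penalty: $21,259,125

First 52 days: 52 × $17,350 = $902,200
Remaining days: (202 − 52) × $49,800 = $7,470,000
Per-day component: $902,200 + $7,470,000 = $8,372,200
Base plus per-day: $131,450 + $8,372,200 = $8,503,650
Enhancement: 150% of $8,503,650 = $12,755,475
Enhanced fine: $8,503,650 + $12,755,475 = $21,259,125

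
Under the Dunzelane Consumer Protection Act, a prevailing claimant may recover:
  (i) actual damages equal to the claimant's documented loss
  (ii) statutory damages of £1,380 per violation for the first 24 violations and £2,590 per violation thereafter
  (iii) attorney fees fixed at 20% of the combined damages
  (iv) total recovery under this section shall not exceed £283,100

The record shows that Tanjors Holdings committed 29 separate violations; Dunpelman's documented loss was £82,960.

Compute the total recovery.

£154,836

First 24 violations: 24 × £1,380 = £33,120
Remaining violations: (29 − 24) × £2,590 = £12,950
Statutory damages: £33,120 + £12,950 = £46,070
Combined damages: £82,960 + £46,070 = £129,030
Attorney fees: 20% of £129,030 = £25,806
Total before cap: £129,030 + £25,806 = £154,836
Cap at £283,100: £154,836 is within the cap, no reduction.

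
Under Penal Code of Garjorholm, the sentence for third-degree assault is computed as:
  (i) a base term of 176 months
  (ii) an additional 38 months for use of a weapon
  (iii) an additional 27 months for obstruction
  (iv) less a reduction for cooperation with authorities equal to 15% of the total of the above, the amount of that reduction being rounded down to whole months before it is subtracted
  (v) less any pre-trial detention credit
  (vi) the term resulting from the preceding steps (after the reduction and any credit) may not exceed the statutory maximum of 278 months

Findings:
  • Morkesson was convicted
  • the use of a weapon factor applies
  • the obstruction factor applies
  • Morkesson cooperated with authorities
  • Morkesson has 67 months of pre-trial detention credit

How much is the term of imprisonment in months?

Use of a weapon enhancement: +38 months
Obstruction enhancement: +27 months
Adjusted term: 176 months + 38 months + 27 months = 241 months
Cooperation with authorities reduction: 15% of 241 months = 36 months (rounded down)
After reduction: 241 − 36 = 205 months
Less pre-trial detention credit: 205 months − 67 months = 138 months
Cap at 278 months: 138 months is within the cap, no reduction.

138 months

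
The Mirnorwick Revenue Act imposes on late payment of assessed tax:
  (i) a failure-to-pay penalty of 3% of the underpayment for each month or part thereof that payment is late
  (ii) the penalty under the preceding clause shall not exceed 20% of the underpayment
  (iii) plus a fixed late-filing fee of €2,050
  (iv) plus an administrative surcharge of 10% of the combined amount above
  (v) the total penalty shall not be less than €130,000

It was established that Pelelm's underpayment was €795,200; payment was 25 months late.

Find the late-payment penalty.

Accrued rate: 3% × 25 = 75%, capped at 20% → 20%
Failure-to-pay penalty: 20% of €795,200 = €159,040
Penalty before surcharge: €159,040 + €2,050 = €161,090
Administrative surcharge: 10% of €161,090 = €16,109
Total penalty: €161,090 + €16,109 = €177,199
Minimum €130,000: €177,199 meets the minimum, no increase.

€177,199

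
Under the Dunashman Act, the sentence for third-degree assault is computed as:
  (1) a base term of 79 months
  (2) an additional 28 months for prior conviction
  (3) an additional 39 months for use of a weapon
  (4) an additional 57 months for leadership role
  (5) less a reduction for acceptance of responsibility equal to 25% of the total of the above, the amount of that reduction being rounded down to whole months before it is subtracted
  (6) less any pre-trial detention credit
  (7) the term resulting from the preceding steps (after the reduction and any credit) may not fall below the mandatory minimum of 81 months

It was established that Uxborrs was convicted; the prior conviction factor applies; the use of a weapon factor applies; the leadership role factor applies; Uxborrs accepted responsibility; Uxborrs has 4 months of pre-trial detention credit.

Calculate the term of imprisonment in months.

Prior conviction enhancement: +28 months
Use of a weapon enhancement: +39 months
Leadership role enhancement: +57 months
Adjusted term: 79 months + 28 months + 39 months + 57 months = 203 months
Acceptance of responsibility reduction: 25% of 203 months = 50 months (rounded down)
After reduction: 203 − 50 = 153 months
Less pre-trial detention credit: 153 months − 4 months = 149 months
Minimum 81 months: 149 months meets the minimum, no increase.

149 months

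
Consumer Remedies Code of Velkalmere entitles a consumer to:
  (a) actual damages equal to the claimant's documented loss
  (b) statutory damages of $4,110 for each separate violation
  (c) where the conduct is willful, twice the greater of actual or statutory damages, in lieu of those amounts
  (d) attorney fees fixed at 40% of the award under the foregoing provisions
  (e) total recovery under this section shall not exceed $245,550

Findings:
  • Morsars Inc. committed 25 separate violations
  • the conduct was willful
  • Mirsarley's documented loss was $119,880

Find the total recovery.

Statutory damages: 25 × $4,110 = $102,750
Greater of actual damages ($119,880) or statutory damages ($102,750): $119,880
Doubled: 2 × $119,880 = $239,760
Attorney fees: 40% of $239,760 = $95,904
Total before cap: $239,760 + $95,904 = $335,664
Cap at $245,550: $335,664 exceeds the cap → $245,550

$245,550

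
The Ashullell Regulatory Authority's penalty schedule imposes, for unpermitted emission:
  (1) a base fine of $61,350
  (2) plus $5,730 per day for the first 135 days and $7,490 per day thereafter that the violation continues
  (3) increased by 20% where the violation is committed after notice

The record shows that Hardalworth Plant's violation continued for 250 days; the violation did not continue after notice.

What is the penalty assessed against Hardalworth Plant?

First 135 days: 135 × $5,730 = $773,550
Remaining days: (250 − 135) × $7,490 = $861,350
Per-day component: $773,550 + $861,350 = $1,634,900
Base plus per-day: $61,350 + $1,634,900 = $1,696,250
The violation did not continue after notice: no 20% increase.

$1,696,250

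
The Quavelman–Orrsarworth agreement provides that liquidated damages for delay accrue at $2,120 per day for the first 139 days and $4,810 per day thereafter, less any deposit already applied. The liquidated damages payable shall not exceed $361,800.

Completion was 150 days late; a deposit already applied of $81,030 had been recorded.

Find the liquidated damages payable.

Liquidated damages: $266,560

First 139 days: 139 × $2,120 = $294,680
Remaining days: (150 − 139) × $4,810 = $52,910
Accrued per-day damages: $294,680 + $52,910 = $347,590
Less deposit already applied: $347,590 − $81,030 = $266,560
Cap at $361,800: $266,560 is within the cap, no reduction.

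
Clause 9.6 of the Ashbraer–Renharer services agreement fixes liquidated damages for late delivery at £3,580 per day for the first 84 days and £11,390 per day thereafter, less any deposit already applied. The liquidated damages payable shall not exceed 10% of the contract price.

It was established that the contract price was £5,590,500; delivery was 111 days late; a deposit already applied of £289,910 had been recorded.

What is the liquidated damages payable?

£318,340

First 84 days: 84 × £3,580 = £300,720
Remaining days: (111 − 84) × £11,390 = £307,530
Accrued per-day damages: £300,720 + £307,530 = £608,250
Less deposit already applied: £608,250 − £289,910 = £318,340
Cap: 10% of £5,590,500 = £559,050
Cap at £559,050: £318,340 is within the cap, no reduction.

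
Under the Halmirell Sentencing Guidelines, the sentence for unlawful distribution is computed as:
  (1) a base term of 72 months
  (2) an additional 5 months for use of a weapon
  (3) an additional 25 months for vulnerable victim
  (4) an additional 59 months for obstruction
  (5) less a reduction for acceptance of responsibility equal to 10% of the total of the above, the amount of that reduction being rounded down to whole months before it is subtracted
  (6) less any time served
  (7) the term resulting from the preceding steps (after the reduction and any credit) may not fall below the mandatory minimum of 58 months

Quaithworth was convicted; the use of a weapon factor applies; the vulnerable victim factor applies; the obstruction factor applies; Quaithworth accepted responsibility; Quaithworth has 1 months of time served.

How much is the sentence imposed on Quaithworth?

Use of a weapon enhancement: +5 months
Vulnerable victim enhancement: +25 months
Obstruction enhancement: +59 months
Adjusted term: 72 months + 5 months + 25 months + 59 months = 161 months
Acceptance of responsibility reduction: 10% of 161 months = 16 months (rounded down)
After reduction: 161 − 16 = 145 months
Less time served: 145 months − 1 months = 144 months
Minimum 58 months: 144 months meets the minimum, no increase.

144 months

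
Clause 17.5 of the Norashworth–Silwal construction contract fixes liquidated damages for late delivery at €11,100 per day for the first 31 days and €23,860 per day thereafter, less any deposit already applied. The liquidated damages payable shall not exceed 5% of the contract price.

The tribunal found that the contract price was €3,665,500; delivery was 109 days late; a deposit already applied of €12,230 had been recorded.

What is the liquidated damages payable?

First 31 days: 31 × €11,100 = €344,100
Remaining days: (109 − 31) × €23,860 = €1,861,080
Accrued per-day damages: €344,100 + €1,861,080 = €2,205,180
Less deposit already applied: €2,205,180 − €12,230 = €2,192,950
Cap: 5% of €3,665,500 = €183,275
Cap at €183,275: €2,192,950 exceeds the cap → €183,275

€183,275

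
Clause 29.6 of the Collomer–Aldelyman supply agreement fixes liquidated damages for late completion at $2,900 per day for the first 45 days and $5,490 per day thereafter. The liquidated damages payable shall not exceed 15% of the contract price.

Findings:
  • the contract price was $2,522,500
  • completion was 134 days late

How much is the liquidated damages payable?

First 45 days: 45 × $2,900 = $130,500
Remaining days: (134 − 45) × $5,490 = $488,610
Accrued per-day damages: $130,500 + $488,610 = $619,110
Cap: 15% of $2,522,500 = $378,375
Cap at $378,375: $619,110 exceeds the cap → $378,375

$378,375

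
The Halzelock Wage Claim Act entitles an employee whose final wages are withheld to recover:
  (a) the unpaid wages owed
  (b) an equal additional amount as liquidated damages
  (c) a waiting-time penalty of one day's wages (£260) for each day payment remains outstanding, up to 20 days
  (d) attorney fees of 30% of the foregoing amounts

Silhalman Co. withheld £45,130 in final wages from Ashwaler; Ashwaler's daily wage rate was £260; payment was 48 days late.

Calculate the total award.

Total award: £124,098

Liquidated damages (equal amount): £45,130
Penalty days: min(48, 20) = 20
Waiting-time penalty: 20 × £260 = £5,200
Subtotal: £45,130 + £45,130 + £5,200 = £95,460
Attorney fees: 30% of £95,460 = £28,638
Total award: £95,460 + £28,638 = £124,098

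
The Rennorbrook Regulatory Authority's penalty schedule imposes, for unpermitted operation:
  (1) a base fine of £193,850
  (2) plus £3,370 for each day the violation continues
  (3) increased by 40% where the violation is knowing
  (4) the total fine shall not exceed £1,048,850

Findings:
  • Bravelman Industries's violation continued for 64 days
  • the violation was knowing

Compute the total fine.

£573,342

Per-day component: 64 × £3,370 = £215,680
Base plus per-day: £193,850 + £215,680 = £409,530
Enhancement: 40% of £409,530 = £163,812
Enhanced fine: £409,530 + £163,812 = £573,342
Cap at £1,048,850: £573,342 is within the cap, no reduction.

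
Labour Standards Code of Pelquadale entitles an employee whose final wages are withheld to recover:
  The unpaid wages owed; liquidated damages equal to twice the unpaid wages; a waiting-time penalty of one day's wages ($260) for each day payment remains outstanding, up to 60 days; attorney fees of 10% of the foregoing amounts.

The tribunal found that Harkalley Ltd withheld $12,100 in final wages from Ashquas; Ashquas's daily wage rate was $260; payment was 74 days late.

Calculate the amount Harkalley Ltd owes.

Doubled: 2 × $12,100 = $24,200
Penalty days: min(74, 60) = 60
Waiting-time penalty: 60 × $260 = $15,600
Subtotal: $12,100 + $24,200 + $15,600 = $51,900
Attorney fees: 10% of $51,900 = $5,190
Total award: $51,900 + $5,190 = $57,090

$57,090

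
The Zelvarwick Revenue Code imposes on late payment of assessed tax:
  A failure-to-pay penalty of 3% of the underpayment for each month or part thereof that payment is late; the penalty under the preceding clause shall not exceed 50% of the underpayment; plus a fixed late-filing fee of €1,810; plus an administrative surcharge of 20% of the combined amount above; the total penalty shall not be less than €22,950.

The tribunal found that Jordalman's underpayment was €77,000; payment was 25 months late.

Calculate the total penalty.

Accrued rate: 3% × 25 = 75%, capped at 50% → 50%
Failure-to-pay penalty: 50% of €77,000 = €38,500
Penalty before surcharge: €38,500 + €1,810 = €40,310
Administrative surcharge: 20% of €40,310 = €8,062
Total penalty: €40,310 + €8,062 = €48,372
Minimum €22,950: €48,372 meets the minimum, no increase.

Penalty: €48,372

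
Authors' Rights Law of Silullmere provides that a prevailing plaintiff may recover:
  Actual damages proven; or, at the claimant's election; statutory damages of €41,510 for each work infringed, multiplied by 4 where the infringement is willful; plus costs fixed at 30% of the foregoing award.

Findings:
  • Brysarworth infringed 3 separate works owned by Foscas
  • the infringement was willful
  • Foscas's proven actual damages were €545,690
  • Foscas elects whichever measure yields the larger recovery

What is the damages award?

€709,397

Statutory damages: 3 × €41,510 = €124,530
Multiplied by 4: 4 × €124,530 = €498,120
Greater of actual damages (€545,690) or enhanced statutory damages (€498,120): €545,690
Costs: 30% of €545,690 = €163,707
Award plus costs: €545,690 + €163,707 = €709,397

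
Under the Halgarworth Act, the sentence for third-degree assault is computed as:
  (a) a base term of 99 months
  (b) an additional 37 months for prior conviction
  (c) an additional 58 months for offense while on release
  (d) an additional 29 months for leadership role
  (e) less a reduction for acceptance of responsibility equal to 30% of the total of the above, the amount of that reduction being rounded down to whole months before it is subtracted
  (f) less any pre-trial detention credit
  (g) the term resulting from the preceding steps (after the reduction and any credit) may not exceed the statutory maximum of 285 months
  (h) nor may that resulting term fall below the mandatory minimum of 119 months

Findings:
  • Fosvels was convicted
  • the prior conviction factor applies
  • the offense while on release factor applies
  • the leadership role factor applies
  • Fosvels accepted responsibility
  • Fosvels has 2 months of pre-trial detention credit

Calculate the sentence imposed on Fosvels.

155 months

Prior conviction enhancement: +37 months
Offense while on release enhancement: +58 months
Leadership role enhancement: +29 months
Adjusted term: 99 months + 37 months + 58 months + 29 months = 223 months
Acceptance of responsibility reduction: 30% of 223 months = 66 months (rounded down)
After reduction: 223 − 66 = 157 months
Less pre-trial detention credit: 157 months − 2 months = 155 months
Cap at 285 months: 155 months is within the cap, no reduction.
Minimum 119 months: 155 months meets the minimum, no increase.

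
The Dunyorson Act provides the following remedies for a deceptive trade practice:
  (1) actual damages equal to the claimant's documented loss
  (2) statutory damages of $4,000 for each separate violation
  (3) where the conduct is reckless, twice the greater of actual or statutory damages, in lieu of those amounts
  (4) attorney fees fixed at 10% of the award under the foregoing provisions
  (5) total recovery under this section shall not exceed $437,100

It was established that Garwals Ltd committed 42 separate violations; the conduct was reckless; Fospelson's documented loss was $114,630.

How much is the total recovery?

$369,600

Statutory damages: 42 × $4,000 = $168,000
Greater of actual damages ($114,630) or statutory damages ($168,000): $168,000
Doubled: 2 × $168,000 = $336,000
Attorney fees: 10% of $336,000 = $33,600
Total before cap: $336,000 + $33,600 = $369,600
Cap at $437,100: $369,600 is within the cap, no reduction.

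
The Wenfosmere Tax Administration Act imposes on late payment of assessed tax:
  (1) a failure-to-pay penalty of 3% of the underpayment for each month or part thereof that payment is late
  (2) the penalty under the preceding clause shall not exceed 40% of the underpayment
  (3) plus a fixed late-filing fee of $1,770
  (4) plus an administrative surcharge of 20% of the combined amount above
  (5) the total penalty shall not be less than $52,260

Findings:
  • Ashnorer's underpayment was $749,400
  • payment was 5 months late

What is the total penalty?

Penalty: $137,016

Accrued rate: 3% × 5 = 15%, capped at 40% → 15%
Failure-to-pay penalty: 15% of $749,400 = $112,410
Penalty before surcharge: $112,410 + $1,770 = $114,180
Administrative surcharge: 20% of $114,180 = $22,836
Total penalty: $114,180 + $22,836 = $137,016
Minimum $52,260: $137,016 meets the minimum, no increase.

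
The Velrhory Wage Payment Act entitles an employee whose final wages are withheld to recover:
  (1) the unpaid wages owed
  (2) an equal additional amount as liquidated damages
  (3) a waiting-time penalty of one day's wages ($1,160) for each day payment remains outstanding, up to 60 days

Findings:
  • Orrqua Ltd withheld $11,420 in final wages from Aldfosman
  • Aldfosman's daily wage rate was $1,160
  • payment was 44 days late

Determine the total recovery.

Liquidated damages (equal amount): $11,420
Penalty days: min(44, 60) = 44
Waiting-time penalty: 44 × $1,160 = $51,040
Total award: $11,420 + $11,420 + $51,040 = $73,880

Total award: $73,880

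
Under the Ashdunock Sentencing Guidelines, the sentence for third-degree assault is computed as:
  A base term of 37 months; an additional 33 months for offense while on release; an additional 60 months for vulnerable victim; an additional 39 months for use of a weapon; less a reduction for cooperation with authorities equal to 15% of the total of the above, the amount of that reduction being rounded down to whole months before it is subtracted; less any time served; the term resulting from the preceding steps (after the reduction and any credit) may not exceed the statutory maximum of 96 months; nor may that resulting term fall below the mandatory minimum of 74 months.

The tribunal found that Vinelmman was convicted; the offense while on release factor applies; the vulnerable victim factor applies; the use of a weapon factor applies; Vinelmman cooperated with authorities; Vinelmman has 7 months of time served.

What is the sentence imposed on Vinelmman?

96 months

Offense while on release enhancement: +33 months
Vulnerable victim enhancement: +60 months
Use of a weapon enhancement: +39 months
Adjusted term: 37 months + 33 months + 60 months + 39 months = 169 months
Cooperation with authorities reduction: 15% of 169 months = 25 months (rounded down)
After reduction: 169 − 25 = 144 months
Less time served: 144 months − 7 months = 137 months
Cap at 96 months: 137 months exceeds the cap → 96 months
Minimum 74 months: 96 months meets the minimum, no increase.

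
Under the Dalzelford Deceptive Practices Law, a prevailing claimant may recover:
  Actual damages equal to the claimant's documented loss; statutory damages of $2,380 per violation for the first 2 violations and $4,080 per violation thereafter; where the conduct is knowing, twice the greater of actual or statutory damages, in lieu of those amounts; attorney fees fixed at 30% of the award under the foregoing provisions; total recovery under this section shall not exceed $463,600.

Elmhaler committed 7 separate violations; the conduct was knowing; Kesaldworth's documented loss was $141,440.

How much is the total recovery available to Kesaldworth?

First 2 violations: 2 × $2,380 = $4,760
Remaining violations: (7 − 2) × $4,080 = $20,400
Statutory damages: $4,760 + $20,400 = $25,160
Greater of actual damages ($141,440) or statutory damages ($25,160): $141,440
Doubled: 2 × $141,440 = $282,880
Attorney fees: 30% of $282,880 = $84,864
Total before cap: $282,880 + $84,864 = $367,744
Cap at $463,600: $367,744 is within the cap, no reduction.

$367,744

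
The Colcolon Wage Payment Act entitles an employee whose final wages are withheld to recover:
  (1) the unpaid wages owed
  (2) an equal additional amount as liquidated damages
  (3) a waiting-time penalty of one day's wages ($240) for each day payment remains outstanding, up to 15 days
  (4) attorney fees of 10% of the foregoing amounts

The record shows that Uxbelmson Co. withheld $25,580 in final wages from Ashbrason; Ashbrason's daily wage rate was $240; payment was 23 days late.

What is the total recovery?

Liquidated damages (equal amount): $25,580
Penalty days: min(23, 15) = 15
Waiting-time penalty: 15 × $240 = $3,600
Subtotal: $25,580 + $25,580 + $3,600 = $54,760
Attorney fees: 10% of $54,760 = $5,476
Total award: $54,760 + $5,476 = $60,236

Total award: $60,236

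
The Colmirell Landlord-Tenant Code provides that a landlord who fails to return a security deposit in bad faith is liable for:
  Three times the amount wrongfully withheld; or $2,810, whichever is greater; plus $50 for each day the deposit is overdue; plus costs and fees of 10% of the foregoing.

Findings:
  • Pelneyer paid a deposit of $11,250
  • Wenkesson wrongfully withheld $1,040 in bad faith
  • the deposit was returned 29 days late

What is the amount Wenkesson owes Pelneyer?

Trebled: 3 × $1,040 = $3,120
Minimum $2,810: $3,120 meets the minimum, no increase.
Late-return penalty: 29 × $50 = $1,450
Damages plus late penalty: $3,120 + $1,450 = $4,570
Costs and fees: 10% of $4,570 = $457
Total recovery: $4,570 + $457 = $5,027

$5,027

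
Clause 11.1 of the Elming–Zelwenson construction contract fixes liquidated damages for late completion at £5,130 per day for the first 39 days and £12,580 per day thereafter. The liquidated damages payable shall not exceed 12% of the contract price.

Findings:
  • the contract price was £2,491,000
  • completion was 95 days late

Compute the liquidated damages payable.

First 39 days: 39 × £5,130 = £200,070
Remaining days: (95 − 39) × £12,580 = £704,480
Accrued per-day damages: £200,070 + £704,480 = £904,550
Cap: 12% of £2,491,000 = £298,920
Cap at £298,920: £904,550 exceeds the cap → £298,920

£298,920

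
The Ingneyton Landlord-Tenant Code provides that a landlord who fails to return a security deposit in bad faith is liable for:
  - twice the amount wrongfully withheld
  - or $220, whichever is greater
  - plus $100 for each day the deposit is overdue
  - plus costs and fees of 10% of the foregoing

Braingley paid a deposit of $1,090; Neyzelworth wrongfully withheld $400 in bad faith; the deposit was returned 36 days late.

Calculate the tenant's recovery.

Doubled: 2 × $400 = $800
Minimum $220: $800 meets the minimum, no increase.
Late-return penalty: 36 × $100 = $3,600
Damages plus late penalty: $800 + $3,600 = $4,400
Costs and fees: 10% of $4,400 = $440
Total recovery: $4,400 + $440 = $4,840

$4,840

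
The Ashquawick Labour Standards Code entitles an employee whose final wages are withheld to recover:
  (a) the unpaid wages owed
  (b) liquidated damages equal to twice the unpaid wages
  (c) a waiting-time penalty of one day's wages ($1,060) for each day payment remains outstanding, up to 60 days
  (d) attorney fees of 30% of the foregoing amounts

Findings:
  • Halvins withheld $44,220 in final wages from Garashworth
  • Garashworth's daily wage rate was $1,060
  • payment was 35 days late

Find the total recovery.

Doubled: 2 × $44,220 = $88,440
Penalty days: min(35, 60) = 35
Waiting-time penalty: 35 × $1,060 = $37,100
Subtotal: $44,220 + $88,440 + $37,100 = $169,760
Attorney fees: 30% of $169,760 = $50,928
Total award: $169,760 + $50,928 = $220,688

$220,688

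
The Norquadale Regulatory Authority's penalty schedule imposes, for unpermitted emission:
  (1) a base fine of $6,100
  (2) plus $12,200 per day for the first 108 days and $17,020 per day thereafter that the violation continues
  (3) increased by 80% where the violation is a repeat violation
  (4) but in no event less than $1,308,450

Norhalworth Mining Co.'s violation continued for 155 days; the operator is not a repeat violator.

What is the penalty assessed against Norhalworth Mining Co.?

$2,123,640

First 108 days: 108 × $12,200 = $1,317,600
Remaining days: (155 − 108) × $17,020 = $799,940
Per-day component: $1,317,600 + $799,940 = $2,117,540
Base plus per-day: $6,100 + $2,117,540 = $2,123,640
The operator is not a repeat violator: no 80% increase.
Minimum $1,308,450: $2,123,640 meets the minimum, no increase.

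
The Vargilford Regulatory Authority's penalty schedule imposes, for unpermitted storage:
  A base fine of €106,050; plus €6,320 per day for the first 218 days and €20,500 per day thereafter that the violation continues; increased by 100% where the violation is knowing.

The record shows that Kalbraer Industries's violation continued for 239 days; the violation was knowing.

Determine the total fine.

€3,828,620

First 218 days: 218 × €6,320 = €1,377,760
Remaining days: (239 − 218) × €20,500 = €430,500
Per-day component: €1,377,760 + €430,500 = €1,808,260
Base plus per-day: €106,050 + €1,808,260 = €1,914,310
Enhancement: 100% of €1,914,310 = €1,914,310
Enhanced fine: €1,914,310 + €1,914,310 = €3,828,620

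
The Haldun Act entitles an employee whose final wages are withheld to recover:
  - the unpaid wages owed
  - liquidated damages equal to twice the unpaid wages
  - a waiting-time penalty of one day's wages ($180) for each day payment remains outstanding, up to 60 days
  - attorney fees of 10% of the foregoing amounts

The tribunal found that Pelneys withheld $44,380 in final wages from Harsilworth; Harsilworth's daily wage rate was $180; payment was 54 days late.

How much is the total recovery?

Doubled: 2 × $44,380 = $88,760
Penalty days: min(54, 60) = 54
Waiting-time penalty: 54 × $180 = $9,720
Subtotal: $44,380 + $88,760 + $9,720 = $142,860
Attorney fees: 10% of $142,860 = $14,286
Total award: $142,860 + $14,286 = $157,146

$157,146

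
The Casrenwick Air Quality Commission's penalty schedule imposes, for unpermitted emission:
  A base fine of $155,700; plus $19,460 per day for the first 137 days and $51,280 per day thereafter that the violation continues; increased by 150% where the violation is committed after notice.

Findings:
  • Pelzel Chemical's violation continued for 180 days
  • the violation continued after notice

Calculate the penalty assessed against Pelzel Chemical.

Civil penalty: $12,566,900

First 137 days: 137 × $19,460 = $2,666,020
Remaining days: (180 − 137) × $51,280 = $2,205,040
Per-day component: $2,666,020 + $2,205,040 = $4,871,060
Base plus per-day: $155,700 + $4,871,060 = $5,026,760
Enhancement: 150% of $5,026,760 = $7,540,140
Enhanced fine: $5,026,760 + $7,540,140 = $12,566,900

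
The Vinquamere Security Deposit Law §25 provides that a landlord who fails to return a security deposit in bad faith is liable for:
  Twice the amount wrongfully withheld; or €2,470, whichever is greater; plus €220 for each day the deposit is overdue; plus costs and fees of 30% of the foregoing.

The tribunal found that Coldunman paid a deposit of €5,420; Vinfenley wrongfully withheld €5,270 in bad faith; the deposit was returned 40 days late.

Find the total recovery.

Doubled: 2 × €5,270 = €10,540
Minimum €2,470: €10,540 meets the minimum, no increase.
Late-return penalty: 40 × €220 = €8,800
Damages plus late penalty: €10,540 + €8,800 = €19,340
Costs and fees: 30% of €19,340 = €5,802
Total recovery: €19,340 + €5,802 = €25,142

€25,142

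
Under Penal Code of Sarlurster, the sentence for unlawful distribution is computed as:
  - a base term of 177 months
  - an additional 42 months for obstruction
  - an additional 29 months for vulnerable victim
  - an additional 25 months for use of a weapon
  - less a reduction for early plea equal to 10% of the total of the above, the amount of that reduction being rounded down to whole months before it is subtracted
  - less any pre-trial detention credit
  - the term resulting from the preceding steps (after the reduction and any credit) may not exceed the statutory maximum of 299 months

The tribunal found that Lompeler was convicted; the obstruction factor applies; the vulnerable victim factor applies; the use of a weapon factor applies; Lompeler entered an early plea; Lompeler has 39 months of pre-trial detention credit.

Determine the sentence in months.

Obstruction enhancement: +42 months
Vulnerable victim enhancement: +29 months
Use of a weapon enhancement: +25 months
Adjusted term: 177 months + 42 months + 29 months + 25 months = 273 months
Early plea reduction: 10% of 273 months = 27 months (rounded down)
After reduction: 273 − 27 = 246 months
Less pre-trial detention credit: 246 months − 39 months = 207 months
Cap at 299 months: 207 months is within the cap, no reduction.

207 months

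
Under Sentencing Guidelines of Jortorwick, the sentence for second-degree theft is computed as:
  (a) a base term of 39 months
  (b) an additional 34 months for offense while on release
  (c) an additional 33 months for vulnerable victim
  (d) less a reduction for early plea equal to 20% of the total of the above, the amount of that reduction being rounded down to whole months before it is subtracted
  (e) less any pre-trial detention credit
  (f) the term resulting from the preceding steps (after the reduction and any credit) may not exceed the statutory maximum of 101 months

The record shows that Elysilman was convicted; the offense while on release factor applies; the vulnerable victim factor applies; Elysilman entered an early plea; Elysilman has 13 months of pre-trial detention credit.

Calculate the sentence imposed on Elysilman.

Offense while on release enhancement: +34 months
Vulnerable victim enhancement: +33 months
Adjusted term: 39 months + 34 months + 33 months = 106 months
Early plea reduction: 20% of 106 months = 21 months (rounded down)
After reduction: 106 − 21 = 85 months
Less pre-trial detention credit: 85 months − 13 months = 72 months
Cap at 101 months: 72 months is within the cap, no reduction.

72 months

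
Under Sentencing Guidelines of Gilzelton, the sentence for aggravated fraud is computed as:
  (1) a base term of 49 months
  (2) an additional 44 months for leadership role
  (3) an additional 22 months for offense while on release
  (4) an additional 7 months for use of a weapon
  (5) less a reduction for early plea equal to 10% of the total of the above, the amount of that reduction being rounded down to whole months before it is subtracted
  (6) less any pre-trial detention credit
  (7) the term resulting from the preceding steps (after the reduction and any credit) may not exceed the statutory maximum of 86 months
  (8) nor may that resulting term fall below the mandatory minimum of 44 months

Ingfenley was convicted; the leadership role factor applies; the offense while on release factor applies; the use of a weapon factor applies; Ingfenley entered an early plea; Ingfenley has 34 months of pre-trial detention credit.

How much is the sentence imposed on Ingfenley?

76 months

Leadership role enhancement: +44 months
Offense while on release enhancement: +22 months
Use of a weapon enhancement: +7 months
Adjusted term: 49 months + 44 months + 22 months + 7 months = 122 months
Early plea reduction: 10% of 122 months = 12 months (rounded down)
After reduction: 122 − 12 = 110 months
Less pre-trial detention credit: 110 months − 34 months = 76 months
Cap at 86 months: 76 months is within the cap, no reduction.
Minimum 44 months: 76 months meets the minimum, no increase.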